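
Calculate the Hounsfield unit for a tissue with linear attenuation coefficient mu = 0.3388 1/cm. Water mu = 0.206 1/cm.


HU = ((mu_tissue - mu_water) / mu_water) * 1000
HU = ((0.3388 - 0.206) / 0.206) * 1000
HU = 644.7


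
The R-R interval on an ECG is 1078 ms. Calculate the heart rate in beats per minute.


HR = 60 / RR_interval(s)
RR = 1078 ms = 1.078 s
HR = 60 / 1.078 = 55.66 bpm


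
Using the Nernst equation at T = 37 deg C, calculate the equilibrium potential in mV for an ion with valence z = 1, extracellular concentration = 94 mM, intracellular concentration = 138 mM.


E = (RT/(zF)) * ln(C_out/C_in)
T = 37 + 273.15 = 310.15 K
E = (8.314 * 310.15 / (1 * 96485)) * ln(94/138)
E = -10.26 mV


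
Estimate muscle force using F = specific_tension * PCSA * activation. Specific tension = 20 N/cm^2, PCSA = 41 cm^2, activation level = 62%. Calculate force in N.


F = sigma * PCSA * activation
F = 20 * 41 * 0.62
F = 508.4 N


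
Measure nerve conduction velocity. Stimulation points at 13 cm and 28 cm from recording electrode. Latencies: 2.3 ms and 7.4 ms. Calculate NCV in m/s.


Distance = (28 - 13) / 100 = 0.15 m
dt = (7.4 - 2.3) / 1000 = 0.0051 s
NCV = dist / dt = 29.41 m/s


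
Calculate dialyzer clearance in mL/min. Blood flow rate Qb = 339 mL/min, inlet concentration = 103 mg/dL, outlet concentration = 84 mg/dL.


K = Qb * (Cb_in - Cb_out) / Cb_in
K = 339 * (103 - 84) / 103
K = 62.53 mL/min


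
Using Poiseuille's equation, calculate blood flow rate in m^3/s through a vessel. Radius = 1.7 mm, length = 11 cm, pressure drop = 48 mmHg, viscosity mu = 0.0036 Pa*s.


Q = pi*r^4*dP / (8*mu*L)
r = 0.0017 m, L = 0.11 m
dP = 48 mmHg = 6399.456 Pa
Q = 5.3003e-05 m^3/s


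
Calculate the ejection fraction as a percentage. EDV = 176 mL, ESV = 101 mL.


SV = EDV - ESV = 176 - 101 = 75 mL
EF = SV/EDV * 100 = 75/176 * 100
EF = 42.61%


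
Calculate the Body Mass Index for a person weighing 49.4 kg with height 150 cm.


BMI = weight / height^2
height = 150 cm = 1.5 m
BMI = 49.4 / 1.5^2
BMI = 21.96 kg/m^2


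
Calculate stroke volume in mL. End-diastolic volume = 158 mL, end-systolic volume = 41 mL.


SV = EDV - ESV
SV = 158 - 41
SV = 117 mL


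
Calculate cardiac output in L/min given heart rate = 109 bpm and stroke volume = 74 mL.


CO = HR * SV
CO = 109 * 74 / 1000
CO = 8.066 L/min


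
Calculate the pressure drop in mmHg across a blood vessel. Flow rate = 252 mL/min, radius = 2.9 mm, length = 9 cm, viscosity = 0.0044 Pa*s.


dP = 8*mu*L*Q / (pi*r^4)
Q = 252 mL/min = 4.2e-06 m^3/s
dP = 59.8815 Pa = 59.8815 / 133.322 mmHg = 0.4491 mmHg


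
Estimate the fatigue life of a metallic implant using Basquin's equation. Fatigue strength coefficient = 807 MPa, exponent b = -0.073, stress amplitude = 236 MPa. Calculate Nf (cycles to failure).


sigma_a = sigma_f' * (2Nf)^b
2Nf = (sigma_a/sigma_f')^(1/b)
2Nf = (236/807)^(1/-0.073)
2Nf = 20632010
Nf = 1.0316e+07


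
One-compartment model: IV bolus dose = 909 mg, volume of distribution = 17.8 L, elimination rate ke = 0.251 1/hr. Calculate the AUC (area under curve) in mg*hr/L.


C0 = Dose/Vd = 909/17.8 = 51.0674 mg/L
AUC = C0/ke = 51.0674/0.251
AUC = 203.5 mg*hr/L


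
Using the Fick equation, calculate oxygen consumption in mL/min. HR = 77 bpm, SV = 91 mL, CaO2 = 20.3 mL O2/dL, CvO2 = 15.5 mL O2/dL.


CO = HR*SV = 77*91/1000 = 7.007 L/min
a-v O2 diff = 20.3 - 15.5 = 4.8 mL/dL
VO2 = CO * (CaO2-CvO2) * 10 dL/L
VO2 = 7.007 * 4.8 * 10
VO2 = 336.3 mL/min


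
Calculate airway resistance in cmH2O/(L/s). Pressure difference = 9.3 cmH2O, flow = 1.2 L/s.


R = dP / flow
R = 9.3 / 1.2
R = 7.75 cmH2O/(L/s)


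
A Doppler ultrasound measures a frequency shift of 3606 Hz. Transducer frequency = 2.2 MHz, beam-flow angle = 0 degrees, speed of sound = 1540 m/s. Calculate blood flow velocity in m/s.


v = fd * c / (2 * f0 * cos(theta))
v = 3606 * 1540 / (2 * 2.2000e+06 * cos(0))
v = 1.262 m/s


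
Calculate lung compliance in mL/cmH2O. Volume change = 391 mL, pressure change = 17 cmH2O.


C = dV / dP
C = 391 / 17
C = 23 mL/cmH2O


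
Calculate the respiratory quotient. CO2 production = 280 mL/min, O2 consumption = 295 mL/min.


RQ = VCO2 / VO2
RQ = 280 / 295
RQ = 0.9492


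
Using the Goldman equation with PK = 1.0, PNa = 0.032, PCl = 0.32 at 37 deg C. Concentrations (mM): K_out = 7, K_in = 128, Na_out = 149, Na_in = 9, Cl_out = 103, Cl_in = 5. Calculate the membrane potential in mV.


Vm = (RT/F)*ln((PK*Ko + PNa*Nao + PCl*Cli)/(PK*Ki + PNa*Nai + PCl*Clo))
Numer = 13.368, Denom = 161.248
Vm = -66.55 mV


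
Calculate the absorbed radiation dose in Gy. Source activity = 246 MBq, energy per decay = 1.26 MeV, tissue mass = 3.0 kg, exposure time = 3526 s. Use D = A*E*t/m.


A = 246 MBq = 2.4600e+08 Bq
E = 1.26 MeV = 2.01852e-13 J
D = A*E*t/m = 2.4600e+08*2.01852e-13*3526/3.0
D = 0.05836 Gy


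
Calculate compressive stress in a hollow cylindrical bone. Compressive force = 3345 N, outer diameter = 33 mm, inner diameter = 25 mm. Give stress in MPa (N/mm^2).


A = pi*(r_o^2 - r_i^2)
r_o = 16.5 mm, r_i = 12.5 mm
A = 364.425 mm^2
sigma = F/A = 3345 / 364.425
sigma = 9.179 MPa


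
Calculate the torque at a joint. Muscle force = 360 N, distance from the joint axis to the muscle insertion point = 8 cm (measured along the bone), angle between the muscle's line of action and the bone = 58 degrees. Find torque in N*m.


Torque = F * d * sin(theta)   (moment arm = d*sin(theta))
d = 8 cm = 0.08 m
Torque = 360 * 0.08 * sin(58)
Torque = 24.42 N*m


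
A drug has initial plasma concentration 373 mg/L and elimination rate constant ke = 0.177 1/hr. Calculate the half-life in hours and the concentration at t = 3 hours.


t_half = ln(2) / ke = 0.693147 / 0.177 = 3.916 hr
C(t) = C0 * exp(-ke*t) = 373 * exp(-0.177*3)
C(3) = 219.3 mg/L


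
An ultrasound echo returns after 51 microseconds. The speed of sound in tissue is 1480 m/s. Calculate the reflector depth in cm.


depth = c * t / 2
t = 51 us = 5.1000e-05 s
depth = 1480 * 5.1000e-05 / 2
depth = 0.03774 m = 3.774 cm


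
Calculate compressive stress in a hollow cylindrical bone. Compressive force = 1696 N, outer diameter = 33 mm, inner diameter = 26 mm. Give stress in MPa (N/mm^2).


A = pi*(r_o^2 - r_i^2)
r_o = 16.5 mm, r_i = 13 mm
A = 324.369 mm^2
sigma = F/A = 1696 / 324.369
sigma = 5.229 MPa


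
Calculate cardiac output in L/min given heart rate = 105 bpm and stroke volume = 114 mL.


CO = HR * SV
CO = 105 * 114 / 1000
CO = 11.97 L/min


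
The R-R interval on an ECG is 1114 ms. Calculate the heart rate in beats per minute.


HR = 60 / RR_interval(s)
RR = 1114 ms = 1.114 s
HR = 60 / 1.114 = 53.86 bpm


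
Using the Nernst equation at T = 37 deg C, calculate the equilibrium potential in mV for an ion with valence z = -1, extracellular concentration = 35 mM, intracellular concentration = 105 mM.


E = (RT/(zF)) * ln(C_out/C_in)
T = 37 + 273.15 = 310.15 K
E = (8.314 * 310.15 / (-1 * 96485)) * ln(35/105)
E = 29.36 mV


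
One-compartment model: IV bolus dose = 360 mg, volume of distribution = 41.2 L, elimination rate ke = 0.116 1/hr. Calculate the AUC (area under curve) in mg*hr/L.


C0 = Dose/Vd = 360/41.2 = 8.73786 mg/L
AUC = C0/ke = 8.73786/0.116
AUC = 75.33 mg*hr/L


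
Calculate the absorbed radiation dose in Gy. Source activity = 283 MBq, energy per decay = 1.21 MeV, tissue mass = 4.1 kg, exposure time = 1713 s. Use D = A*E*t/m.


A = 283 MBq = 2.8300e+08 Bq
E = 1.21 MeV = 1.93842e-13 J
D = A*E*t/m = 2.8300e+08*1.93842e-13*1713/4.1
D = 0.02292 Gy


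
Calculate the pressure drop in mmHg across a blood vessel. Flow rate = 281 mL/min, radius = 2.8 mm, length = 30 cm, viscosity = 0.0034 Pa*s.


dP = 8*mu*L*Q / (pi*r^4)
Q = 281 mL/min = 4.68333e-06 m^3/s
dP = 197.908 Pa = 197.908 / 133.322 mmHg = 1.484 mmHg


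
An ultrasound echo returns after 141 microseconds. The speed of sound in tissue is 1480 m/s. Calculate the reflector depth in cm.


depth = c * t / 2
t = 141 us = 1.4100e-04 s
depth = 1480 * 1.4100e-04 / 2
depth = 0.10434 m = 10.434 cm


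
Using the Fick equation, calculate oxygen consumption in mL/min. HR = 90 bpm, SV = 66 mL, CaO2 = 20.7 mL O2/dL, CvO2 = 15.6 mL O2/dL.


CO = HR*SV = 90*66/1000 = 5.94 L/min
a-v O2 diff = 20.7 - 15.6 = 5.1 mL/dL
VO2 = CO * (CaO2-CvO2) * 10 dL/L
VO2 = 5.94 * 5.1 * 10
VO2 = 302.9 mL/min


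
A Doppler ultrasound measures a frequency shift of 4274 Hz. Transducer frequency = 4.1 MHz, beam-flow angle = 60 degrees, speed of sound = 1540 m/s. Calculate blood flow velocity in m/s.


v = fd * c / (2 * f0 * cos(theta))
v = 4274 * 1540 / (2 * 4.1000e+06 * cos(60))
v = 1.605 m/s


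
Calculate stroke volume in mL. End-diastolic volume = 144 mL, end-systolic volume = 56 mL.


SV = EDV - ESV
SV = 144 - 56
SV = 88 mL


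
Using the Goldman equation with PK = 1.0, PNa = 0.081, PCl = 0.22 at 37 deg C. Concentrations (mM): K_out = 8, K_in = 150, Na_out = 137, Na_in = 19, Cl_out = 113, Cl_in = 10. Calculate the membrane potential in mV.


Vm = (RT/F)*ln((PK*Ko + PNa*Nao + PCl*Cli)/(PK*Ki + PNa*Nai + PCl*Clo))
Numer = 21.297, Denom = 176.399
Vm = -56.5 mV


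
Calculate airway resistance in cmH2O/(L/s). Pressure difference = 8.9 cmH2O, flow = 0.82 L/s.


R = dP / flow
R = 8.9 / 0.82
R = 10.85 cmH2O/(L/s)


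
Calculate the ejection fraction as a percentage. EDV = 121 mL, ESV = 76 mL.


SV = EDV - ESV = 121 - 76 = 45 mL
EF = SV/EDV * 100 = 45/121 * 100
EF = 37.19%


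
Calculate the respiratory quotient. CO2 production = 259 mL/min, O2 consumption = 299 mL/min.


RQ = VCO2 / VO2
RQ = 259 / 299
RQ = 0.8662


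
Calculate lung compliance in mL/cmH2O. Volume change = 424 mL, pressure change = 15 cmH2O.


C = dV / dP
C = 424 / 15
C = 28.27 mL/cmH2O


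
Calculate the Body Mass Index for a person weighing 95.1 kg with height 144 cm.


BMI = weight / height^2
height = 144 cm = 1.44 m
BMI = 95.1 / 1.44^2
BMI = 45.86 kg/m^2


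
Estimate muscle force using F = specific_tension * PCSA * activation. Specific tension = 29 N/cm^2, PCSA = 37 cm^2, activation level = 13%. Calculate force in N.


F = sigma * PCSA * activation
F = 29 * 37 * 0.13
F = 139.5 N


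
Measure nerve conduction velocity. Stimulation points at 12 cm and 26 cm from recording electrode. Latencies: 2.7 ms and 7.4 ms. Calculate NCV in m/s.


Distance = (26 - 12) / 100 = 0.14 m
dt = (7.4 - 2.7) / 1000 = 0.0047 s
NCV = dist / dt = 29.79 m/s


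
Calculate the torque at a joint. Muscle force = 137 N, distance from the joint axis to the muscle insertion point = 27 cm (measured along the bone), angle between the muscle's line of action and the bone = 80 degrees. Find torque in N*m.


Torque = F * d * sin(theta)   (moment arm = d*sin(theta))
d = 27 cm = 0.27 m
Torque = 137 * 0.27 * sin(80)
Torque = 36.43 N*m


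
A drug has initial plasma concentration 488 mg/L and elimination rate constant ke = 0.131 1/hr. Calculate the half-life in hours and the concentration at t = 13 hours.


t_half = ln(2) / ke = 0.693147 / 0.131 = 5.291 hr
C(t) = C0 * exp(-ke*t) = 488 * exp(-0.131*13)
C(13) = 88.88 mg/L


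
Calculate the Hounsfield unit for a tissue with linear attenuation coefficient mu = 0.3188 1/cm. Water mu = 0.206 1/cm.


HU = ((mu_tissue - mu_water) / mu_water) * 1000
HU = ((0.3188 - 0.206) / 0.206) * 1000
HU = 547.6


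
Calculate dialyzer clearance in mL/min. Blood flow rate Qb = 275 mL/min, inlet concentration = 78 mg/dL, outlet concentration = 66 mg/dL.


K = Qb * (Cb_in - Cb_out) / Cb_in
K = 275 * (78 - 66) / 78
K = 42.31 mL/min


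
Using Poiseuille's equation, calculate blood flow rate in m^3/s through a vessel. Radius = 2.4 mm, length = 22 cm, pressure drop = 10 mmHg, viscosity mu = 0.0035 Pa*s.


Q = pi*r^4*dP / (8*mu*L)
r = 0.0024 m, L = 0.22 m
dP = 10 mmHg = 1333.22 Pa
Q = 2.2559e-05 m^3/s


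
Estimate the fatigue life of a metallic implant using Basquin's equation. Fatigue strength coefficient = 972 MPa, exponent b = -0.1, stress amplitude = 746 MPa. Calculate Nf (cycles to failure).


sigma_a = sigma_f' * (2Nf)^b
2Nf = (sigma_a/sigma_f')^(1/b)
2Nf = (746/972)^(1/-0.1)
2Nf = 14.101794
Nf = 7.051


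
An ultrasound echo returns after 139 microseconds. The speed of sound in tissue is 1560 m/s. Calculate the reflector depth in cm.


depth = c * t / 2
t = 139 us = 1.3900e-04 s
depth = 1560 * 1.3900e-04 / 2
depth = 0.10842 m = 10.842 cm


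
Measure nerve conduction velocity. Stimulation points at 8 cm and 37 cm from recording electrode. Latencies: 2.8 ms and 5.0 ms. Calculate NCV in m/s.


Distance = (37 - 8) / 100 = 0.29 m
dt = (5.0 - 2.8) / 1000 = 0.0022 s
NCV = dist / dt = 131.8 m/s


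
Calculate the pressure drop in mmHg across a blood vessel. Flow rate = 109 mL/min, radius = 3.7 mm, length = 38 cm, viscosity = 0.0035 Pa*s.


dP = 8*mu*L*Q / (pi*r^4)
Q = 109 mL/min = 1.81667e-06 m^3/s
dP = 32.8292 Pa = 32.8292 / 133.322 mmHg = 0.2462 mmHg


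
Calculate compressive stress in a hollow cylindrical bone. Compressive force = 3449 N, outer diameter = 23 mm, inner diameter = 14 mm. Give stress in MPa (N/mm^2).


A = pi*(r_o^2 - r_i^2)
r_o = 11.5 mm, r_i = 7 mm
A = 261.538 mm^2
sigma = F/A = 3449 / 261.538
sigma = 13.19 MPa


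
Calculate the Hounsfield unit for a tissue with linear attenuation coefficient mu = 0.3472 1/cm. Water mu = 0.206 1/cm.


HU = ((mu_tissue - mu_water) / mu_water) * 1000
HU = ((0.3472 - 0.206) / 0.206) * 1000
HU = 685.4


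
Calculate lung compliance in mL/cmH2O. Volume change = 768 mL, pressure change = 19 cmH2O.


C = dV / dP
C = 768 / 19
C = 40.42 mL/cmH2O


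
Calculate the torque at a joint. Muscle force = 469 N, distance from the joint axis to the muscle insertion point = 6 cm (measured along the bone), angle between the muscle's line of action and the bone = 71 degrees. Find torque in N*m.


Torque = F * d * sin(theta)   (moment arm = d*sin(theta))
d = 6 cm = 0.06 m
Torque = 469 * 0.06 * sin(71)
Torque = 26.61 N*m


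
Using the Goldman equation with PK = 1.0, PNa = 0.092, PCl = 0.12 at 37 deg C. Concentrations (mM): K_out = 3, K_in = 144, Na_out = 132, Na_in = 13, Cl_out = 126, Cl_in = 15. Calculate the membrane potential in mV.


Vm = (RT/F)*ln((PK*Ko + PNa*Nao + PCl*Cli)/(PK*Ki + PNa*Nai + PCl*Clo))
Numer = 16.944, Denom = 160.316
Vm = -60.06 mV


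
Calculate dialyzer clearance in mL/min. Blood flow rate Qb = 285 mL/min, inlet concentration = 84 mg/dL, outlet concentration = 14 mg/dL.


K = Qb * (Cb_in - Cb_out) / Cb_in
K = 285 * (84 - 14) / 84
K = 237.5 mL/min


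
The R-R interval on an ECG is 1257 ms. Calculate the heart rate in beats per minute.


HR = 60 / RR_interval(s)
RR = 1257 ms = 1.257 s
HR = 60 / 1.257 = 47.73 bpm


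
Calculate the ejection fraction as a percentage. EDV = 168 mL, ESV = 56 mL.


SV = EDV - ESV = 168 - 56 = 112 mL
EF = SV/EDV * 100 = 112/168 * 100
EF = 66.67%


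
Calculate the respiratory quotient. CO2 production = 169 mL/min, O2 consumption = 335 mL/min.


RQ = VCO2 / VO2
RQ = 169 / 335
RQ = 0.5045


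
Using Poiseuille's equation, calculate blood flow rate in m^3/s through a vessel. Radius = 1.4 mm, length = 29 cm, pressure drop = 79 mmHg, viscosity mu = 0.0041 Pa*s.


Q = pi*r^4*dP / (8*mu*L)
r = 0.0014 m, L = 0.29 m
dP = 79 mmHg = 10532.438 Pa
Q = 1.3363e-05 m^3/s


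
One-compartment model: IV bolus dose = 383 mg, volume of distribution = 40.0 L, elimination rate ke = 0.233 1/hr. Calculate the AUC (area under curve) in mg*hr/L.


C0 = Dose/Vd = 383/40.0 = 9.575 mg/L
AUC = C0/ke = 9.575/0.233
AUC = 41.09 mg*hr/L


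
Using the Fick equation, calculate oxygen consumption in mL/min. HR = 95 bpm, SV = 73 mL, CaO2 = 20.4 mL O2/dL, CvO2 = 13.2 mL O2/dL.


CO = HR*SV = 95*73/1000 = 6.935 L/min
a-v O2 diff = 20.4 - 13.2 = 7.2 mL/dL
VO2 = CO * (CaO2-CvO2) * 10 dL/L
VO2 = 6.935 * 7.2 * 10
VO2 = 499.3 mL/min


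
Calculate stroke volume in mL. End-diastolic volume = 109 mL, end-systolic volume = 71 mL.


SV = EDV - ESV
SV = 109 - 71
SV = 38 mL


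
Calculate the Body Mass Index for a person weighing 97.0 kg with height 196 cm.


BMI = weight / height^2
height = 196 cm = 1.96 m
BMI = 97.0 / 1.96^2
BMI = 25.25 kg/m^2


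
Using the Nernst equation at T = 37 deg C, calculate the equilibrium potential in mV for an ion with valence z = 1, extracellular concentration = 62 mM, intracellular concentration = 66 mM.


E = (RT/(zF)) * ln(C_out/C_in)
T = 37 + 273.15 = 310.15 K
E = (8.314 * 310.15 / (1 * 96485)) * ln(62/66)
E = -1.671 mV


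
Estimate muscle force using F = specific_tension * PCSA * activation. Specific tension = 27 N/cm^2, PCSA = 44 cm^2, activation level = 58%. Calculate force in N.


F = sigma * PCSA * activation
F = 27 * 44 * 0.58
F = 689 N


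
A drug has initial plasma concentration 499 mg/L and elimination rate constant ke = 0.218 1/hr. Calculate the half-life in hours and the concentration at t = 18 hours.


t_half = ln(2) / ke = 0.693147 / 0.218 = 3.18 hr
C(t) = C0 * exp(-ke*t) = 499 * exp(-0.218*18)
C(18) = 9.861 mg/L


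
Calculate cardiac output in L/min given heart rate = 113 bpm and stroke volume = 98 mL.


CO = HR * SV
CO = 113 * 98 / 1000
CO = 11.07 L/min


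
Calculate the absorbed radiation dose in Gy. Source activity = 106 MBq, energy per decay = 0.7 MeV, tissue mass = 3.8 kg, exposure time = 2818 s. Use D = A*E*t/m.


A = 106 MBq = 1.0600e+08 Bq
E = 0.7 MeV = 1.1214e-13 J
D = A*E*t/m = 1.0600e+08*1.1214e-13*2818/3.8
D = 0.008815 Gy


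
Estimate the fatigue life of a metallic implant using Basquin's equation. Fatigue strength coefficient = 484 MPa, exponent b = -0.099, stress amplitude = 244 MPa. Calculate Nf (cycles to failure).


sigma_a = sigma_f' * (2Nf)^b
2Nf = (sigma_a/sigma_f')^(1/b)
2Nf = (244/484)^(1/-0.099)
2Nf = 1010.6514
Nf = 505.3


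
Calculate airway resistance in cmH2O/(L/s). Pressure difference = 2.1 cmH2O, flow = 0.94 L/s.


R = dP / flow
R = 2.1 / 0.94
R = 2.234 cmH2O/(L/s)


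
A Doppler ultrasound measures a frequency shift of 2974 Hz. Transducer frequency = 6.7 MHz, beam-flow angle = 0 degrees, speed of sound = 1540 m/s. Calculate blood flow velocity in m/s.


v = fd * c / (2 * f0 * cos(theta))
v = 2974 * 1540 / (2 * 6.7000e+06 * cos(0))
v = 0.3418 m/s


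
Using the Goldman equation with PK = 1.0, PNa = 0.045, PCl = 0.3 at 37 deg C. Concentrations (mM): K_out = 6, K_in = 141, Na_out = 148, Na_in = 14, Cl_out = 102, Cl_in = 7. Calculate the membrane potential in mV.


Vm = (RT/F)*ln((PK*Ko + PNa*Nao + PCl*Cli)/(PK*Ki + PNa*Nai + PCl*Clo))
Numer = 14.76, Denom = 172.23
Vm = -65.66 mV


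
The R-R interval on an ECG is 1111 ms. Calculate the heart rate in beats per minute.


HR = 60 / RR_interval(s)
RR = 1111 ms = 1.111 s
HR = 60 / 1.111 = 54.01 bpm


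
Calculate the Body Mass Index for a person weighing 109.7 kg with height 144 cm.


BMI = weight / height^2
height = 144 cm = 1.44 m
BMI = 109.7 / 1.44^2
BMI = 52.9 kg/m^2


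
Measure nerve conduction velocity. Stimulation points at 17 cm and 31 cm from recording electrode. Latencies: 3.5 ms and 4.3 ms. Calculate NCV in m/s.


Distance = (31 - 17) / 100 = 0.14 m
dt = (4.3 - 3.5) / 1000 = 8.0000e-04 s
NCV = dist / dt = 175 m/s


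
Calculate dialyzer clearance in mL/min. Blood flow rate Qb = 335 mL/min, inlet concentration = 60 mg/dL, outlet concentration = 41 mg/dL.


K = Qb * (Cb_in - Cb_out) / Cb_in
K = 335 * (60 - 41) / 60
K = 106.1 mL/min


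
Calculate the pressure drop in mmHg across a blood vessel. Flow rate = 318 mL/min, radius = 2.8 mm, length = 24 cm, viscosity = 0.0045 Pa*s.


dP = 8*mu*L*Q / (pi*r^4)
Q = 318 mL/min = 5.3e-06 m^3/s
dP = 237.142 Pa = 237.142 / 133.322 mmHg = 1.779 mmHg


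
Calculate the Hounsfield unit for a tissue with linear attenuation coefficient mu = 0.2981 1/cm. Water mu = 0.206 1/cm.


HU = ((mu_tissue - mu_water) / mu_water) * 1000
HU = ((0.2981 - 0.206) / 0.206) * 1000
HU = 447.1


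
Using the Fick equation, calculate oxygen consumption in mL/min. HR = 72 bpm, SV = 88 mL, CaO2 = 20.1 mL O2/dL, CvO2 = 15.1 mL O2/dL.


CO = HR*SV = 72*88/1000 = 6.336 L/min
a-v O2 diff = 20.1 - 15.1 = 5 mL/dL
VO2 = CO * (CaO2-CvO2) * 10 dL/L
VO2 = 6.336 * 5 * 10
VO2 = 316.8 mL/min


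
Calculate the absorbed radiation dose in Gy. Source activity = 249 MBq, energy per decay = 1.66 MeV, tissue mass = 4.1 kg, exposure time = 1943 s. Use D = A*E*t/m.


A = 249 MBq = 2.4900e+08 Bq
E = 1.66 MeV = 2.65932e-13 J
D = A*E*t/m = 2.4900e+08*2.65932e-13*1943/4.1
D = 0.03138 Gy


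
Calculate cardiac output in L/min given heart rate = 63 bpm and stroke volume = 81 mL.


CO = HR * SV
CO = 63 * 81 / 1000
CO = 5.103 L/min


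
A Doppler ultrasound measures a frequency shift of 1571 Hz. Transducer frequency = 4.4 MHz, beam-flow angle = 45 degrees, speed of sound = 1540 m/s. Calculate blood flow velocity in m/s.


v = fd * c / (2 * f0 * cos(theta))
v = 1571 * 1540 / (2 * 4.4000e+06 * cos(45))
v = 0.3888 m/s


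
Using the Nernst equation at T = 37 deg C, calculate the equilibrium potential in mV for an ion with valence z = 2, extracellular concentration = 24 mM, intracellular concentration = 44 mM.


E = (RT/(zF)) * ln(C_out/C_in)
T = 37 + 273.15 = 310.15 K
E = (8.314 * 310.15 / (2 * 96485)) * ln(24/44)
E = -8.1 mV


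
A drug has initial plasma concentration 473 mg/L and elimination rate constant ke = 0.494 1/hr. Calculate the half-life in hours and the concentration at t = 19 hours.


t_half = ln(2) / ke = 0.693147 / 0.494 = 1.403 hr
C(t) = C0 * exp(-ke*t) = 473 * exp(-0.494*19)
C(19) = 0.03968 mg/L


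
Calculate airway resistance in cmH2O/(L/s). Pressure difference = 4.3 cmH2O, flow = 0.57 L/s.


R = dP / flow
R = 4.3 / 0.57
R = 7.544 cmH2O/(L/s)


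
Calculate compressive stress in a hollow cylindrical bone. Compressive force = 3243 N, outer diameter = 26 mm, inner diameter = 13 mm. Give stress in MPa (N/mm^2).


A = pi*(r_o^2 - r_i^2)
r_o = 13 mm, r_i = 6.5 mm
A = 398.197 mm^2
sigma = F/A = 3243 / 398.197
sigma = 8.144 MPa


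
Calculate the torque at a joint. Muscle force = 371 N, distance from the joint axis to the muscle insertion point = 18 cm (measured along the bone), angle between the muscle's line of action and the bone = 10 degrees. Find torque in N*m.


Torque = F * d * sin(theta)   (moment arm = d*sin(theta))
d = 18 cm = 0.18 m
Torque = 371 * 0.18 * sin(10)
Torque = 11.6 N*m


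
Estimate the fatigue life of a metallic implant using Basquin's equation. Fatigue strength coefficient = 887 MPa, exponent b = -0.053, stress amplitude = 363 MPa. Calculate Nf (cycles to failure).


sigma_a = sigma_f' * (2Nf)^b
2Nf = (sigma_a/sigma_f')^(1/b)
2Nf = (363/887)^(1/-0.053)
2Nf = 20944759
Nf = 1.0472e+07


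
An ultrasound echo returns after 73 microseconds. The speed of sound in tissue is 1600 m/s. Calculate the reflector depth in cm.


depth = c * t / 2
t = 73 us = 7.3000e-05 s
depth = 1600 * 7.3000e-05 / 2
depth = 0.0584 m = 5.84 cm


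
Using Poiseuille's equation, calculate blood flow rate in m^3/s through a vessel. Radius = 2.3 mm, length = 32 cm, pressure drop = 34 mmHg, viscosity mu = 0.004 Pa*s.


Q = pi*r^4*dP / (8*mu*L)
r = 0.0023 m, L = 0.32 m
dP = 34 mmHg = 4532.948 Pa
Q = 3.8917e-05 m^3/s


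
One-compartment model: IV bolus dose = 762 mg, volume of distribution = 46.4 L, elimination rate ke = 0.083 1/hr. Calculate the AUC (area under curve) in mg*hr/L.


C0 = Dose/Vd = 762/46.4 = 16.4224 mg/L
AUC = C0/ke = 16.4224/0.083
AUC = 197.9 mg*hr/L


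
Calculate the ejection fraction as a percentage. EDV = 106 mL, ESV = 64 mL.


SV = EDV - ESV = 106 - 64 = 42 mL
EF = SV/EDV * 100 = 42/106 * 100
EF = 39.62%


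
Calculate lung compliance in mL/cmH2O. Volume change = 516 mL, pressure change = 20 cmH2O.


C = dV / dP
C = 516 / 20
C = 25.8 mL/cmH2O


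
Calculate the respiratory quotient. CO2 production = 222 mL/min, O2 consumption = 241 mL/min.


RQ = VCO2 / VO2
RQ = 222 / 241
RQ = 0.9212


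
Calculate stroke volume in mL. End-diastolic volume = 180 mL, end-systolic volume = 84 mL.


SV = EDV - ESV
SV = 180 - 84
SV = 96 mL


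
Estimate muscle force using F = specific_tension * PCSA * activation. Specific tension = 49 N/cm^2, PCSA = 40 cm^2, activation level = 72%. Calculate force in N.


F = sigma * PCSA * activation
F = 49 * 40 * 0.72
F = 1411 N


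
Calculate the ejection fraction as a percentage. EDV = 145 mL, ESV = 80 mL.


SV = EDV - ESV = 145 - 80 = 65 mL
EF = SV/EDV * 100 = 65/145 * 100
EF = 44.83%


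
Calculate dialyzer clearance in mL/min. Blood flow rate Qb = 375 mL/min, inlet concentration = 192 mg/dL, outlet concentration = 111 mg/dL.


K = Qb * (Cb_in - Cb_out) / Cb_in
K = 375 * (192 - 111) / 192
K = 158.2 mL/min


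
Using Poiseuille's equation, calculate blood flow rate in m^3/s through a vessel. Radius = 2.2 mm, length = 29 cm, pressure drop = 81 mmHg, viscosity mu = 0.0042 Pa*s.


Q = pi*r^4*dP / (8*mu*L)
r = 0.0022 m, L = 0.29 m
dP = 81 mmHg = 10799.082 Pa
Q = 8.1562e-05 m^3/s


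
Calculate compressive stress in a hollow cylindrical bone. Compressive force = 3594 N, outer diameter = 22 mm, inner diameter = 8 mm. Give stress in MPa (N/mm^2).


A = pi*(r_o^2 - r_i^2)
r_o = 11 mm, r_i = 4 mm
A = 329.867 mm^2
sigma = F/A = 3594 / 329.867
sigma = 10.9 MPa


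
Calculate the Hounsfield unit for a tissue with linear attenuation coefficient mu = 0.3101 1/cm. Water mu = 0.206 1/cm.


HU = ((mu_tissue - mu_water) / mu_water) * 1000
HU = ((0.3101 - 0.206) / 0.206) * 1000
HU = 505.3


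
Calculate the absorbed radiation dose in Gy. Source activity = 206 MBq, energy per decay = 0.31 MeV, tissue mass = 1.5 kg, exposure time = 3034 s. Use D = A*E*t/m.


A = 206 MBq = 2.0600e+08 Bq
E = 0.31 MeV = 4.9662e-14 J
D = A*E*t/m = 2.0600e+08*4.9662e-14*3034/1.5
D = 0.02069 Gy


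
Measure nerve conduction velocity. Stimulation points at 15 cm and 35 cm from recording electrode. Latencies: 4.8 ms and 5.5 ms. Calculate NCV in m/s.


Distance = (35 - 15) / 100 = 0.2 m
dt = (5.5 - 4.8) / 1000 = 7.0000e-04 s
NCV = dist / dt = 285.7 m/s


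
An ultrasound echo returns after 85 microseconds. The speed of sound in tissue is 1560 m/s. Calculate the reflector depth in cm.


depth = c * t / 2
t = 85 us = 8.5000e-05 s
depth = 1560 * 8.5000e-05 / 2
depth = 0.0663 m = 6.63 cm


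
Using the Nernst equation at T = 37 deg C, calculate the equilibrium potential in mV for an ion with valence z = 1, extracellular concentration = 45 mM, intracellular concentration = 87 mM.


E = (RT/(zF)) * ln(C_out/C_in)
T = 37 + 273.15 = 310.15 K
E = (8.314 * 310.15 / (1 * 96485)) * ln(45/87)
E = -17.62 mV


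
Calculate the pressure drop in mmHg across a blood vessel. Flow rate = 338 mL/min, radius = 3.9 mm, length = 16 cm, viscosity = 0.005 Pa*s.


dP = 8*mu*L*Q / (pi*r^4)
Q = 338 mL/min = 5.63333e-06 m^3/s
dP = 49.6063 Pa = 49.6063 / 133.322 mmHg = 0.3721 mmHg


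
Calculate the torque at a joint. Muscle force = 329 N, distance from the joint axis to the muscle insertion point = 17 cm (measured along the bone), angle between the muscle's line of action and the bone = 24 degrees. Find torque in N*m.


Torque = F * d * sin(theta)   (moment arm = d*sin(theta))
d = 17 cm = 0.17 m
Torque = 329 * 0.17 * sin(24)
Torque = 22.75 N*m


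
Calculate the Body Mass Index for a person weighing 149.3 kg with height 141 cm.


BMI = weight / height^2
height = 141 cm = 1.41 m
BMI = 149.3 / 1.41^2
BMI = 75.1 kg/m^2


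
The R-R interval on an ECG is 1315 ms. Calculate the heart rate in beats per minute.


HR = 60 / RR_interval(s)
RR = 1315 ms = 1.315 s
HR = 60 / 1.315 = 45.63 bpm


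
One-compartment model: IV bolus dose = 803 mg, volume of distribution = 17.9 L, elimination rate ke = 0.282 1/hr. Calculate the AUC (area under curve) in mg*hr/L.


C0 = Dose/Vd = 803/17.9 = 44.8603 mg/L
AUC = C0/ke = 44.8603/0.282
AUC = 159.1 mg*hr/L


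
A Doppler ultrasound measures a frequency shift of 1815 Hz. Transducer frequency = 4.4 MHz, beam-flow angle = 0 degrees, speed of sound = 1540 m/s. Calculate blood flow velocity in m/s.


v = fd * c / (2 * f0 * cos(theta))
v = 1815 * 1540 / (2 * 4.4000e+06 * cos(0))
v = 0.3176 m/s


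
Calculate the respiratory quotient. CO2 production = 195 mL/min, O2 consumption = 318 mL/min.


RQ = VCO2 / VO2
RQ = 195 / 318
RQ = 0.6132


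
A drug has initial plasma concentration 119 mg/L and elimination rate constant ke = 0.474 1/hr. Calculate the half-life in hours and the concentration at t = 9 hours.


t_half = ln(2) / ke = 0.693147 / 0.474 = 1.462 hr
C(t) = C0 * exp(-ke*t) = 119 * exp(-0.474*9)
C(9) = 1.671 mg/L


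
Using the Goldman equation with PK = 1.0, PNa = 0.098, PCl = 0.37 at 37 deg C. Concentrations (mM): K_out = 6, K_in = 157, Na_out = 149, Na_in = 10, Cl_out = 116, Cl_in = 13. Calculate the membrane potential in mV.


Vm = (RT/F)*ln((PK*Ko + PNa*Nao + PCl*Cli)/(PK*Ki + PNa*Nai + PCl*Clo))
Numer = 25.412, Denom = 200.9
Vm = -55.26 mV


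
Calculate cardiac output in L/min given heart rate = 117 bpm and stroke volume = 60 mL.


CO = HR * SV
CO = 117 * 60 / 1000
CO = 7.02 L/min


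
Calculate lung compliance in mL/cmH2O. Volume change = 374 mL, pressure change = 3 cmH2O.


C = dV / dP
C = 374 / 3
C = 124.7 mL/cmH2O


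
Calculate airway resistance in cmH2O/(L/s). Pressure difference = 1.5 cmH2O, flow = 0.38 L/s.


R = dP / flow
R = 1.5 / 0.38
R = 3.947 cmH2O/(L/s)


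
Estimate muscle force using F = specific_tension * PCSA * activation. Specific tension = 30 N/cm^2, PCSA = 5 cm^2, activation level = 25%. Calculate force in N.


F = sigma * PCSA * activation
F = 30 * 5 * 0.25
F = 37.5 N


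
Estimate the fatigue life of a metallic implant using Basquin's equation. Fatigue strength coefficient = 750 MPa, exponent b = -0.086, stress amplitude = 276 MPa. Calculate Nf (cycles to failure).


sigma_a = sigma_f' * (2Nf)^b
2Nf = (sigma_a/sigma_f')^(1/b)
2Nf = (276/750)^(1/-0.086)
2Nf = 111758.66
Nf = 5.588e+04


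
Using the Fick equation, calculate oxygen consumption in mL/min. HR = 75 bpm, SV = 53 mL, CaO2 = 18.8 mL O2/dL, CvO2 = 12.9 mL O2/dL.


CO = HR*SV = 75*53/1000 = 3.975 L/min
a-v O2 diff = 18.8 - 12.9 = 5.9 mL/dL
VO2 = CO * (CaO2-CvO2) * 10 dL/L
VO2 = 3.975 * 5.9 * 10
VO2 = 234.5 mL/min


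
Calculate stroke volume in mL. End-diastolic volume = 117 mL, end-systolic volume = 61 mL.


SV = EDV - ESV
SV = 117 - 61
SV = 56 mL


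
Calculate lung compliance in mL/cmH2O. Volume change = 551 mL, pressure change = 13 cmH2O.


C = dV / dP
C = 551 / 13
C = 42.38 mL/cmH2O


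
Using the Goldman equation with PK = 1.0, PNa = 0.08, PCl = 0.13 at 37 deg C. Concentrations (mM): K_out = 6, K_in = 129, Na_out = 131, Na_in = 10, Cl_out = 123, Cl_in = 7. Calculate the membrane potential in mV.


Vm = (RT/F)*ln((PK*Ko + PNa*Nao + PCl*Cli)/(PK*Ki + PNa*Nai + PCl*Clo))
Numer = 17.39, Denom = 145.79
Vm = -56.83 mV


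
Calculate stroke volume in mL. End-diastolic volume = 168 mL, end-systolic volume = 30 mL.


SV = EDV - ESV
SV = 168 - 30
SV = 138 mL


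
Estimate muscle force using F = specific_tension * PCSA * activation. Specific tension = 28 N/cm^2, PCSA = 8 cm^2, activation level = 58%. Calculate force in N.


F = sigma * PCSA * activation
F = 28 * 8 * 0.58
F = 129.9 N


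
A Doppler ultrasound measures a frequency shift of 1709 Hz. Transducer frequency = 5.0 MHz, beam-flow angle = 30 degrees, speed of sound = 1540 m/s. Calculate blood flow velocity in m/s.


v = fd * c / (2 * f0 * cos(theta))
v = 1709 * 1540 / (2 * 5.0000e+06 * cos(30))
v = 0.3039 m/s


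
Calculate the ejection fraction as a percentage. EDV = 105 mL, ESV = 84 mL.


SV = EDV - ESV = 105 - 84 = 21 mL
EF = SV/EDV * 100 = 21/105 * 100
EF = 20%


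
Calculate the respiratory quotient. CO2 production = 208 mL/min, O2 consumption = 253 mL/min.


RQ = VCO2 / VO2
RQ = 208 / 253
RQ = 0.8221


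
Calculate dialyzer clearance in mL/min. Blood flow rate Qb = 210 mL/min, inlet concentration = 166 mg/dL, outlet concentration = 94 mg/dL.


K = Qb * (Cb_in - Cb_out) / Cb_in
K = 210 * (166 - 94) / 166
K = 91.08 mL/min


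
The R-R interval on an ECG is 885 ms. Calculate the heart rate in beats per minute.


HR = 60 / RR_interval(s)
RR = 885 ms = 0.885 s
HR = 60 / 0.885 = 67.8 bpm


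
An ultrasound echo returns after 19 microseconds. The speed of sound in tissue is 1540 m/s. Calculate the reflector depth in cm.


depth = c * t / 2
t = 19 us = 1.9000e-05 s
depth = 1540 * 1.9000e-05 / 2
depth = 0.01463 m = 1.463 cm


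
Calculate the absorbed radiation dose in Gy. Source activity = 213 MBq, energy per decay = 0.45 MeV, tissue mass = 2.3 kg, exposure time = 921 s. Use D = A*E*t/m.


A = 213 MBq = 2.1300e+08 Bq
E = 0.45 MeV = 7.209e-14 J
D = A*E*t/m = 2.1300e+08*7.209e-14*921/2.3
D = 0.006149 Gy


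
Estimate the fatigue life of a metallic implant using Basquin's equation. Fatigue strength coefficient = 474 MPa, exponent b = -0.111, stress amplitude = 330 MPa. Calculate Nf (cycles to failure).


sigma_a = sigma_f' * (2Nf)^b
2Nf = (sigma_a/sigma_f')^(1/b)
2Nf = (330/474)^(1/-0.111)
2Nf = 26.109371
Nf = 13.05


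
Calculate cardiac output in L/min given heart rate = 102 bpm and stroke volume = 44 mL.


CO = HR * SV
CO = 102 * 44 / 1000
CO = 4.488 L/min


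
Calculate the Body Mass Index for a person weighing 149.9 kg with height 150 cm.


BMI = weight / height^2
height = 150 cm = 1.5 m
BMI = 149.9 / 1.5^2
BMI = 66.62 kg/m^2


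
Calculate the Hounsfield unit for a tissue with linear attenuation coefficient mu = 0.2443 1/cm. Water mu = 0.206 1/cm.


HU = ((mu_tissue - mu_water) / mu_water) * 1000
HU = ((0.2443 - 0.206) / 0.206) * 1000
HU = 185.9


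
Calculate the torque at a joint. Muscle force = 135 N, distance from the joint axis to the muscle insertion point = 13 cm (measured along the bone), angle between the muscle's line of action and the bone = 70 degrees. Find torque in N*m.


Torque = F * d * sin(theta)   (moment arm = d*sin(theta))
d = 13 cm = 0.13 m
Torque = 135 * 0.13 * sin(70)
Torque = 16.49 N*m


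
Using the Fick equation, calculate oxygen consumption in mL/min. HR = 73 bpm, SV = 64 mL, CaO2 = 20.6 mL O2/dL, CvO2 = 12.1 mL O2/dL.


CO = HR*SV = 73*64/1000 = 4.672 L/min
a-v O2 diff = 20.6 - 12.1 = 8.5 mL/dL
VO2 = CO * (CaO2-CvO2) * 10 dL/L
VO2 = 4.672 * 8.5 * 10
VO2 = 397.1 mL/min


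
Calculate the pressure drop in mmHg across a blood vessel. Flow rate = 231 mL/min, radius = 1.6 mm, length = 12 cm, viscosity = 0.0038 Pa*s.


dP = 8*mu*L*Q / (pi*r^4)
Q = 231 mL/min = 3.85e-06 m^3/s
dP = 682.159 Pa = 682.159 / 133.322 mmHg = 5.117 mmHg


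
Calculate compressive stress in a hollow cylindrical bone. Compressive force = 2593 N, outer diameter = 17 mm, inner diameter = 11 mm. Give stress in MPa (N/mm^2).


A = pi*(r_o^2 - r_i^2)
r_o = 8.5 mm, r_i = 5.5 mm
A = 131.947 mm^2
sigma = F/A = 2593 / 131.947
sigma = 19.65 MPa


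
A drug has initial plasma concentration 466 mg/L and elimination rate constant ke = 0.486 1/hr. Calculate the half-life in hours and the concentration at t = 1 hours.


t_half = ln(2) / ke = 0.693147 / 0.486 = 1.426 hr
C(t) = C0 * exp(-ke*t) = 466 * exp(-0.486*1)
C(1) = 286.6 mg/L


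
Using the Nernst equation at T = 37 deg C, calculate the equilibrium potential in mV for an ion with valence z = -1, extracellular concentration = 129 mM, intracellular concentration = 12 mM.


E = (RT/(zF)) * ln(C_out/C_in)
T = 37 + 273.15 = 310.15 K
E = (8.314 * 310.15 / (-1 * 96485)) * ln(129/12)
E = -63.47 mV


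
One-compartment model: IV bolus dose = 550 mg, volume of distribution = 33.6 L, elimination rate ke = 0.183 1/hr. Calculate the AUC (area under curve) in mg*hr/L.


C0 = Dose/Vd = 550/33.6 = 16.369 mg/L
AUC = C0/ke = 16.369/0.183
AUC = 89.45 mg*hr/L


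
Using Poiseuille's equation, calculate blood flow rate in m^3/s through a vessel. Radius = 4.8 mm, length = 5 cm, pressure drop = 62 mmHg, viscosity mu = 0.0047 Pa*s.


Q = pi*r^4*dP / (8*mu*L)
r = 0.0048 m, L = 0.05 m
dP = 62 mmHg = 8265.964 Pa
Q = 0.007332 m^3/s


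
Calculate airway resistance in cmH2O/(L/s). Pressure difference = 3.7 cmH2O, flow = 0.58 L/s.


R = dP / flow
R = 3.7 / 0.58
R = 6.379 cmH2O/(L/s)


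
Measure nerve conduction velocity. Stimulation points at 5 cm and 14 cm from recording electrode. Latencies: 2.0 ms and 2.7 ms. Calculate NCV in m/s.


Distance = (14 - 5) / 100 = 0.09 m
dt = (2.7 - 2.0) / 1000 = 7.0000e-04 s
NCV = dist / dt = 128.6 m/s


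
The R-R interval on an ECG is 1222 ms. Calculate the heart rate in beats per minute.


HR = 60 / RR_interval(s)
RR = 1222 ms = 1.222 s
HR = 60 / 1.222 = 49.1 bpm


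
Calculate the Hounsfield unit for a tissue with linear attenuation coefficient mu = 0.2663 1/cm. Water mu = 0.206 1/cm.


HU = ((mu_tissue - mu_water) / mu_water) * 1000
HU = ((0.2663 - 0.206) / 0.206) * 1000
HU = 292.7


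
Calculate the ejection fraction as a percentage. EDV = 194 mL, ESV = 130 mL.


SV = EDV - ESV = 194 - 130 = 64 mL
EF = SV/EDV * 100 = 64/194 * 100
EF = 32.99%


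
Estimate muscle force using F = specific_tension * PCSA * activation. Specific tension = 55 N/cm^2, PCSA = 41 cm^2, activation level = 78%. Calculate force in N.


F = sigma * PCSA * activation
F = 55 * 41 * 0.78
F = 1759 N


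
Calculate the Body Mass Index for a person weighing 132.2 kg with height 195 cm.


BMI = weight / height^2
height = 195 cm = 1.95 m
BMI = 132.2 / 1.95^2
BMI = 34.77 kg/m^2


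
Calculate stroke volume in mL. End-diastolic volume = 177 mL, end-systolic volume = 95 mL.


SV = EDV - ESV
SV = 177 - 95
SV = 82 mL


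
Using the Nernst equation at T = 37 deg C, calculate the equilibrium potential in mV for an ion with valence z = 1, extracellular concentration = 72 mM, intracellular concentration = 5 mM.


E = (RT/(zF)) * ln(C_out/C_in)
T = 37 + 273.15 = 310.15 K
E = (8.314 * 310.15 / (1 * 96485)) * ln(72/5)
E = 71.28 mV


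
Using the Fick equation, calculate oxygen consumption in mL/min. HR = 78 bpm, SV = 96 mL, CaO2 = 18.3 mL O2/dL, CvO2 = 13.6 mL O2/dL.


CO = HR*SV = 78*96/1000 = 7.488 L/min
a-v O2 diff = 18.3 - 13.6 = 4.7 mL/dL
VO2 = CO * (CaO2-CvO2) * 10 dL/L
VO2 = 7.488 * 4.7 * 10
VO2 = 351.9 mL/min


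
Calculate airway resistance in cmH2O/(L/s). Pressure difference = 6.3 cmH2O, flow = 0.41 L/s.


R = dP / flow
R = 6.3 / 0.41
R = 15.37 cmH2O/(L/s)


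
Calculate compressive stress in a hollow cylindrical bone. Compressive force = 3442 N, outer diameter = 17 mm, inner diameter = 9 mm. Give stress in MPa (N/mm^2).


A = pi*(r_o^2 - r_i^2)
r_o = 8.5 mm, r_i = 4.5 mm
A = 163.363 mm^2
sigma = F/A = 3442 / 163.363
sigma = 21.07 MPa


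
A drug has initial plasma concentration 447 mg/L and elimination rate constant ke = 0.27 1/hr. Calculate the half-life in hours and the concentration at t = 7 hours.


t_half = ln(2) / ke = 0.693147 / 0.27 = 2.567 hr
C(t) = C0 * exp(-ke*t) = 447 * exp(-0.27*7)
C(7) = 67.53 mg/L


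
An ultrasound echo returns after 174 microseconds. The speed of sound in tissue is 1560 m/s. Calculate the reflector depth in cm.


depth = c * t / 2
t = 174 us = 1.7400e-04 s
depth = 1560 * 1.7400e-04 / 2
depth = 0.13572 m = 13.572 cm


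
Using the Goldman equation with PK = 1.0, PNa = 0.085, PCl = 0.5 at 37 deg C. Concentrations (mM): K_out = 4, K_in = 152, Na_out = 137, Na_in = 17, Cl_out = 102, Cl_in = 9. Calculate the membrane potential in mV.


Vm = (RT/F)*ln((PK*Ko + PNa*Nao + PCl*Cli)/(PK*Ki + PNa*Nai + PCl*Clo))
Numer = 20.145, Denom = 204.445
Vm = -61.93 mV


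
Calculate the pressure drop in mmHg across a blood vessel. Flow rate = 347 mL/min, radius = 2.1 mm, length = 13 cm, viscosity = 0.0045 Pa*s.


dP = 8*mu*L*Q / (pi*r^4)
Q = 347 mL/min = 5.78333e-06 m^3/s
dP = 442.993 Pa = 442.993 / 133.322 mmHg = 3.323 mmHg
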